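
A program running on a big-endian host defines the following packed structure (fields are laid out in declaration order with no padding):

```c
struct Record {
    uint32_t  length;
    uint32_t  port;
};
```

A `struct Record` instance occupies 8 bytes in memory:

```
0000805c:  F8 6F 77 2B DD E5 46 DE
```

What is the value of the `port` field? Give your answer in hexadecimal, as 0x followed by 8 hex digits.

`port` follows `length` (4 bytes), so it starts at byte offset 4 and occupies 4 bytes.
Bytes at offsets 4..7: DD E5 46 DE.
In big-endian order the high byte comes first in memory.
The bytes are already most-significant first: 0xDDE546DE.

0xDDE546DE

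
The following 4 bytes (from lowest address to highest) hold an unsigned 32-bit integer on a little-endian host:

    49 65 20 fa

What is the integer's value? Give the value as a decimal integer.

Little-endian stores the least-significant byte at the lowest address.
Reassemble most-significant byte first: FA 20 65 49 → 0xFA206549.
0xFA206549 = 4196427081.

4196427081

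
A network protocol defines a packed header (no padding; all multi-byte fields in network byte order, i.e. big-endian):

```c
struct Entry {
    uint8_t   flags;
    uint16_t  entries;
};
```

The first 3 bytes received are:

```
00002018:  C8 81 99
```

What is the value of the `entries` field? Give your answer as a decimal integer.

33177

`entries` follows `flags` (1 byte), so it starts at byte offset 1 and occupies 2 bytes.
Bytes at offsets 1..2: 81 99.
Big-endian stores the most-significant byte at the lowest address.
The bytes are already most-significant first: 0x8199.
0x8199 = 33177.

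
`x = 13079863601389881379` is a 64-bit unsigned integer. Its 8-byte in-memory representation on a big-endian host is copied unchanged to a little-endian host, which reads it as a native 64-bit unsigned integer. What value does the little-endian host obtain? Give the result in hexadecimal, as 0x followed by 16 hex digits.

0x23C86737A50285B5

13079863601389881379 in 64-bit hexadecimal is 0xB58502A53767C823.
Stored big-endian, the bytes at ascending addresses are B5 85 02 A5 37 67 C8 23.
Read back as little-endian, the first byte is least significant, giving 0x23C86737A50285B5.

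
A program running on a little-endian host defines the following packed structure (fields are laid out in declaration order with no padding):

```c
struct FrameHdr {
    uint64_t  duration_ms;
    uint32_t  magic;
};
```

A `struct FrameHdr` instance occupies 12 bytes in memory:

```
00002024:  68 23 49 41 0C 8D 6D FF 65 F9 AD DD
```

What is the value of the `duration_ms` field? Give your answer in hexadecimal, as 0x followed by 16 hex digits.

0xFF6D8D0C41492368

`duration_ms` is the first field, at byte offset 0, occupying 8 bytes.
Bytes at offsets 0..7: 68 23 49 41 0C 8D 6D FF.
Little-endian stores the least-significant byte at the lowest address.
Reassemble most-significant byte first: FF 6D 8D 0C 41 49 23 68 → 0xFF6D8D0C41492368.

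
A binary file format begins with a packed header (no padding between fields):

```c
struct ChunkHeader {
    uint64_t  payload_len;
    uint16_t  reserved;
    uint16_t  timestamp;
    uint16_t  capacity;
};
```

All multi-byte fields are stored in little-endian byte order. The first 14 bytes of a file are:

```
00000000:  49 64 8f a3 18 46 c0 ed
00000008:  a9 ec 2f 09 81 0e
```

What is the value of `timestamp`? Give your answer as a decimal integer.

2351

`timestamp` follows `payload_len` (8 B), `reserved` (2 B), so it starts at offset 8 + 2 = 10 and occupies 2 bytes.
Bytes at offsets 10..11: 2F 09.
Little-endian stores the least-significant byte at the lowest address.
Reassemble most-significant byte first: 09 2F → 0x092F.
0x092F = 2351.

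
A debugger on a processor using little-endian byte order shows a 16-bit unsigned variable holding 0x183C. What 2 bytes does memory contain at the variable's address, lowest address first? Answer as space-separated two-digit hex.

Split into bytes (most-significant first): 18 3C.
In little-endian order the low byte comes first in memory.
So at ascending addresses the bytes are 3C 18.

3C 18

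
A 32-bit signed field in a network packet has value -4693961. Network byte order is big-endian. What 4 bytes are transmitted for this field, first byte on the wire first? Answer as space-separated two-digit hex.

FF B8 60 37

Two's complement of -4693961 in 32 bits: 4693961 = 0x00479FC9; invert → 0xFFB86036; add 1 → 0xFFB86037.
Split into bytes (most-significant first): FF B8 60 37.
Big-endian stores the most-significant byte at the lowest address.
So the memory order matches the most-significant-first order: FF B8 60 37.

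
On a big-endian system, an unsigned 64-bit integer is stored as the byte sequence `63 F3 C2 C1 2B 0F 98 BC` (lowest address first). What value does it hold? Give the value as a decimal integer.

7202314364002474172

Big-endian stores the most-significant byte at the lowest address.
The bytes are already most-significant first: 0x63F3C2C12B0F98BC.
0x63F3C2C12B0F98BC = 7202314364002474172.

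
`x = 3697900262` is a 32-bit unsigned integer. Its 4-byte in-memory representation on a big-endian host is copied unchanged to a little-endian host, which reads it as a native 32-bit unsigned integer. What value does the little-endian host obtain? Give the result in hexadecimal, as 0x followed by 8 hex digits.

3697900262 in 32-bit hexadecimal is 0xDC697AE6.
Stored big-endian, the bytes at ascending addresses are DC 69 7A E6.
Read back as little-endian, the first byte is least significant, giving 0xE67A69DC.

0xE67A69DC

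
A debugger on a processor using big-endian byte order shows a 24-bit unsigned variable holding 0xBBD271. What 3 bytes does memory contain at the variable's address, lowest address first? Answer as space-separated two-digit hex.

BB D2 71

Split into bytes (most-significant first): BB D2 71.
In big-endian order the high byte comes first in memory.
So the memory order matches the most-significant-first order: BB D2 71.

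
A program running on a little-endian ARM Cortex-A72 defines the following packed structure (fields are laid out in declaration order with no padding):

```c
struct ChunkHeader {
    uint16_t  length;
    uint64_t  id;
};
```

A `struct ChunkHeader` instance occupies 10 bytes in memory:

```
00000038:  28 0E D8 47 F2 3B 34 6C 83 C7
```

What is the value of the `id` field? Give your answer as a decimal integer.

14376453407096588248

`id` follows `length` (2 bytes), so it starts at byte offset 2 and occupies 8 bytes.
Bytes at offsets 2..9: D8 47 F2 3B 34 6C 83 C7.
In little-endian order the low byte comes first in memory.
Reassemble most-significant byte first: C7 83 6C 34 3B F2 47 D8 → 0xC7836C343BF247D8.
0xC7836C343BF247D8 = 14376453407096588248.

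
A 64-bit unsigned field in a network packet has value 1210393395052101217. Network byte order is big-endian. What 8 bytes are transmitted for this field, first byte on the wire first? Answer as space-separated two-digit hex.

10 CC 2E 61 3E 8F 3E 61

1210393395052101217 in hexadecimal, padded to 64 bits, is 0x10CC2E613E8F3E61.
Split into bytes (most-significant first): 10 CC 2E 61 3E 8F 3E 61.
In big-endian order the high byte comes first in memory.
So the memory order matches the most-significant-first order: 10 CC 2E 61 3E 8F 3E 61.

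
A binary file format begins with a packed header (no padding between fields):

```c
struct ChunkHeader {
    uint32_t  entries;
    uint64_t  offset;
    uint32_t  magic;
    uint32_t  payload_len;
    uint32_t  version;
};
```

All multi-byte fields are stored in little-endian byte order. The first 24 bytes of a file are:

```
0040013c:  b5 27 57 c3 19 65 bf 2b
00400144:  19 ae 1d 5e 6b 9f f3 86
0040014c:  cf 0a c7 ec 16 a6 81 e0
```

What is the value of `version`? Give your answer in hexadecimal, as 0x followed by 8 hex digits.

`version` follows `entries` (4 B), `offset` (8 B), `magic` (4 B), `payload_len` (4 B), so it starts at offset 4 + 8 + 4 + 4 = 20 and occupies 4 bytes.
Bytes at offsets 20..23: 16 A6 81 E0.
Little-endian: lowest address holds the least-significant byte.
Reassemble most-significant byte first: E0 81 A6 16 → 0xE081A616.

0xE081A616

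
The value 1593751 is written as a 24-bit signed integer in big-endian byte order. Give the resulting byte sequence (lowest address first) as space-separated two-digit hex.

1593751 in hexadecimal, padded to 24 bits, is 0x185197.
Split into bytes (most-significant first): 18 51 97.
Big-endian: lowest address holds the most-significant byte.
So the memory order matches the most-significant-first order: 18 51 97.

18 51 97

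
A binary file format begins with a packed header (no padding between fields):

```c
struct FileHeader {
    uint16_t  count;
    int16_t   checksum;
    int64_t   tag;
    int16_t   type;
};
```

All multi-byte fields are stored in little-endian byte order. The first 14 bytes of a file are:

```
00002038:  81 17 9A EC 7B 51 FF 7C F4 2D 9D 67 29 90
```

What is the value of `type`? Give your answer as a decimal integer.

-28631

`type` follows `count` (2 B), `checksum` (2 B), `tag` (8 B), so it starts at offset 2 + 2 + 8 = 12 and occupies 2 bytes.
Bytes at offsets 12..13: 29 90.
Little-endian: lowest address holds the least-significant byte.
Reassemble most-significant byte first: 90 29 → 0x9029.
Top bit is set, so as a signed 16-bit value this is 0x9029 − 2^16 = -28631.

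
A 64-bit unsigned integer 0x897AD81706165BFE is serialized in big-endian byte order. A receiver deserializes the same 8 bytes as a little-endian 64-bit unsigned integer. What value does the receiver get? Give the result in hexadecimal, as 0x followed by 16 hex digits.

0xFE5B160617D87A89

Stored big-endian, the bytes at ascending addresses are 89 7A D8 17 06 16 5B FE.
Read back as little-endian, the first byte is least significant, giving 0xFE5B160617D87A89.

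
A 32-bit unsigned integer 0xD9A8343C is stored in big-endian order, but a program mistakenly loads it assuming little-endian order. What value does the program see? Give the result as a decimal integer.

1010084057

Stored big-endian, the bytes at ascending addresses are D9 A8 34 3C.
Read back as little-endian, the first byte is least significant, giving 0x3C34A8D9.
0x3C34A8D9 = 1010084057.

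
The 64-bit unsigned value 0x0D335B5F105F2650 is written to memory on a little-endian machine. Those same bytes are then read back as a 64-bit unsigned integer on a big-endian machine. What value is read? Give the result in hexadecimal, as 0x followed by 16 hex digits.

Stored little-endian, the bytes at ascending addresses are 50 26 5F 10 5F 5B 33 0D.
Read back as big-endian, the last byte is least significant, giving 0x50265F105F5B330D.

0x50265F105F5B330D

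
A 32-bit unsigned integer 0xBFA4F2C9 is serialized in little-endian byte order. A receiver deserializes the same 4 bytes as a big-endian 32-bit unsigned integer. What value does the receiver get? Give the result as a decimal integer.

3388122303

Stored little-endian, the bytes at ascending addresses are C9 F2 A4 BF.
Read back as big-endian, the last byte is least significant, giving 0xC9F2A4BF.
0xC9F2A4BF = 3388122303.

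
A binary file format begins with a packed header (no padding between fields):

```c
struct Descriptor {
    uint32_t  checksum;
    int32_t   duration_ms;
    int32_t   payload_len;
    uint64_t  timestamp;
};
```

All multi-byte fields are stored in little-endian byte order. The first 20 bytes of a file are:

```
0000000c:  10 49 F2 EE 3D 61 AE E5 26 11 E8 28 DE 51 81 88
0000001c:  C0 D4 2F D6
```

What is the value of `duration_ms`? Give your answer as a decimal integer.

`duration_ms` follows `checksum` (4 bytes), so it starts at byte offset 4 and occupies 4 bytes.
Bytes at offsets 4..7: 3D 61 AE E5.
Little-endian: lowest address holds the least-significant byte.
Reassemble most-significant byte first: E5 AE 61 3D → 0xE5AE613D.
Top bit is set, so as a signed 32-bit value this is 0xE5AE613D − 2^32 = -441556675.

-441556675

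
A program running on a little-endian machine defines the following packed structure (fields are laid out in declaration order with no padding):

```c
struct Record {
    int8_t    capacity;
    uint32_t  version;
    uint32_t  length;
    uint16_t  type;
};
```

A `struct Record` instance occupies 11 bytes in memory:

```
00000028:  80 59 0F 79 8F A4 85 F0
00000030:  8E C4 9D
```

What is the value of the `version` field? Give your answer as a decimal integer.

2407075673

`version` follows `capacity` (1 byte), so it starts at byte offset 1 and occupies 4 bytes.
Bytes at offsets 1..4: 59 0F 79 8F.
Little-endian stores the least-significant byte at the lowest address.
Reassemble most-significant byte first: 8F 79 0F 59 → 0x8F790F59.
0x8F790F59 = 2407075673.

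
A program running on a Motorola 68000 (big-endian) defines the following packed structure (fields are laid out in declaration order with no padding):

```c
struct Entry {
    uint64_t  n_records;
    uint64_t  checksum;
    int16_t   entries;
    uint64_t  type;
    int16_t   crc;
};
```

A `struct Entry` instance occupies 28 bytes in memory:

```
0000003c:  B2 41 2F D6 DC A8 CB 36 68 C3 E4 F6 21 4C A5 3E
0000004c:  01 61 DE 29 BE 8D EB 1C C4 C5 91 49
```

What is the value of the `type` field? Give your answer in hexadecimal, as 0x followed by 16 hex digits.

`type` follows `n_records` (8 B), `checksum` (8 B), `entries` (2 B), so it starts at offset 8 + 8 + 2 = 18 and occupies 8 bytes.
Bytes at offsets 18..25: DE 29 BE 8D EB 1C C4 C5.
In big-endian order the high byte comes first in memory.
The bytes are already most-significant first: 0xDE29BE8DEB1CC4C5.

0xDE29BE8DEB1CC4C5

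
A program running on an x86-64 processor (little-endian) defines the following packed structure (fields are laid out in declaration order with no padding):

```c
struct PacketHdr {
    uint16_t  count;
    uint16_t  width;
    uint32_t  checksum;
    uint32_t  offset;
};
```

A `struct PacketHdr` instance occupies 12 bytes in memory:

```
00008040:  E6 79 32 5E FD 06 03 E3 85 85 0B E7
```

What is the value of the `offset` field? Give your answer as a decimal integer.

3876291973

`offset` follows `count` (2 B), `width` (2 B), `checksum` (4 B), so it starts at offset 2 + 2 + 4 = 8 and occupies 4 bytes.
Bytes at offsets 8..11: 85 85 0B E7.
In little-endian order the low byte comes first in memory.
Reassemble most-significant byte first: E7 0B 85 85 → 0xE70B8585.
0xE70B8585 = 3876291973.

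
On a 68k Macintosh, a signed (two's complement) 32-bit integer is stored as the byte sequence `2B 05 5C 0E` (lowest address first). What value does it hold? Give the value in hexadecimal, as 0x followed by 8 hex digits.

0x2B055C0E

In big-endian order the high byte comes first in memory.
The bytes are already most-significant first: 0x2B055C0E.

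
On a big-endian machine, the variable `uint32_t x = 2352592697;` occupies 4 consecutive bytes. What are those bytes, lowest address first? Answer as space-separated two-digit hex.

8C 39 B7 39

2352592697 in hexadecimal, padded to 32 bits, is 0x8C39B739.
Split into bytes (most-significant first): 8C 39 B7 39.
Big-endian: lowest address holds the most-significant byte.
So the memory order matches the most-significant-first order: 8C 39 B7 39.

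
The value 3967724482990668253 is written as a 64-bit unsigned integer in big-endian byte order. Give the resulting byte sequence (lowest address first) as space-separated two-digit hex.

3967724482990668253 in hexadecimal, padded to 64 bits, is 0x37103065374779DD.
Split into bytes (most-significant first): 37 10 30 65 37 47 79 DD.
Big-endian stores the most-significant byte at the lowest address.
So the memory order matches the most-significant-first order: 37 10 30 65 37 47 79 DD.

37 10 30 65 37 47 79 DD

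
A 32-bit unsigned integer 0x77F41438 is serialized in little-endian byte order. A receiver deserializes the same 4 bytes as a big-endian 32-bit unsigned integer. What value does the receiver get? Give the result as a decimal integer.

940897399

Stored little-endian, the bytes at ascending addresses are 38 14 F4 77.
Read back as big-endian, the last byte is least significant, giving 0x3814F477.
0x3814F477 = 940897399.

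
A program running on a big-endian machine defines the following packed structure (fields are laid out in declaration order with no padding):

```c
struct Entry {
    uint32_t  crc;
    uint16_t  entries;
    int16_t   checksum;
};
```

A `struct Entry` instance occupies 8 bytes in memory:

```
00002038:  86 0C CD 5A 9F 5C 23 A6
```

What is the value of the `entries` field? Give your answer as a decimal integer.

`entries` follows `crc` (4 bytes), so it starts at byte offset 4 and occupies 2 bytes.
Bytes at offsets 4..5: 9F 5C.
In big-endian order the high byte comes first in memory.
The bytes are already most-significant first: 0x9F5C.
0x9F5C = 40796.

40796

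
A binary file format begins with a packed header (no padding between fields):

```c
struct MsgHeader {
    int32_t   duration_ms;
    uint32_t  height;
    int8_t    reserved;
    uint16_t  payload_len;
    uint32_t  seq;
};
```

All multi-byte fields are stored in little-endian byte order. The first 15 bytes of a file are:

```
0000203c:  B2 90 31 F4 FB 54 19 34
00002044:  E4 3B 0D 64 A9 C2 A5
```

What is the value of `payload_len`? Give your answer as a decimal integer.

`payload_len` follows `duration_ms` (4 B), `height` (4 B), `reserved` (1 B), so it starts at offset 4 + 4 + 1 = 9 and occupies 2 bytes.
Bytes at offsets 9..10: 3B 0D.
In little-endian order the low byte comes first in memory.
Reassemble most-significant byte first: 0D 3B → 0x0D3B.
0x0D3B = 3387.

3387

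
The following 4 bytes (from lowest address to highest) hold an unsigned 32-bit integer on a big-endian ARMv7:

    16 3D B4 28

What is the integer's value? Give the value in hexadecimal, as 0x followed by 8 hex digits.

0x163DB428

Big-endian stores the most-significant byte at the lowest address.
The bytes are already most-significant first: 0x163DB428.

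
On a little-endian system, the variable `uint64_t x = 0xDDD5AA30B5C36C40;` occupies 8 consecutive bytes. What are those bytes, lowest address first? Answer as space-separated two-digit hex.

Split into bytes (most-significant first): DD D5 AA 30 B5 C3 6C 40.
Little-endian stores the least-significant byte at the lowest address.
So at ascending addresses the bytes are 40 6C C3 B5 30 AA D5 DD.

40 6C C3 B5 30 AA D5 DD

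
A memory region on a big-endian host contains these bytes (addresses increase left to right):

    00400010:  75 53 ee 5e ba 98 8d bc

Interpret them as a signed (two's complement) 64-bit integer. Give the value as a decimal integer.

Big-endian: lowest address holds the most-significant byte.
The bytes are already most-significant first: 0x7553EE5EBA988DBC.
0x7553EE5EBA988DBC = 8454363016129449404.

8454363016129449404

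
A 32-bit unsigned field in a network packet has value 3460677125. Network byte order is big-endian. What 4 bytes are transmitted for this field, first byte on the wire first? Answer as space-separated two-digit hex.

CE 45 BE 05

3460677125 in hexadecimal, padded to 32 bits, is 0xCE45BE05.
Split into bytes (most-significant first): CE 45 BE 05.
Big-endian stores the most-significant byte at the lowest address.
So the memory order matches the most-significant-first order: CE 45 BE 05.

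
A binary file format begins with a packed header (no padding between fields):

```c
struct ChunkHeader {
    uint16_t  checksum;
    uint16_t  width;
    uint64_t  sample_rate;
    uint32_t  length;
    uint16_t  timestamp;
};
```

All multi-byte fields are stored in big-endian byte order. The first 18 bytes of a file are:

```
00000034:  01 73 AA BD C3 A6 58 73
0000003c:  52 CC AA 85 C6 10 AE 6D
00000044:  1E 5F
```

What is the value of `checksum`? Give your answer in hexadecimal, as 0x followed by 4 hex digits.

`checksum` is the first field, at byte offset 0, occupying 2 bytes.
Bytes at offsets 0..1: 01 73.
In big-endian order the high byte comes first in memory.
The bytes are already most-significant first: 0x0173.

0x0173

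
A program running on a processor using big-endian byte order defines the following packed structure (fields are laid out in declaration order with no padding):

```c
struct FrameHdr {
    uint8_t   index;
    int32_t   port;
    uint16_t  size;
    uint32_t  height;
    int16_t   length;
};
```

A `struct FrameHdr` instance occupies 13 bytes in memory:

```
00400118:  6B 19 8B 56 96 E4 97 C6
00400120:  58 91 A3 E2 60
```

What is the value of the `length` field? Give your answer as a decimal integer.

-7584

`length` follows `index` (1 B), `port` (4 B), `size` (2 B), `height` (4 B), so it starts at offset 1 + 4 + 2 + 4 = 11 and occupies 2 bytes.
Bytes at offsets 11..12: E2 60.
Big-endian stores the most-significant byte at the lowest address.
The bytes are already most-significant first: 0xE260.
Top bit is set, so as a signed 16-bit value this is 0xE260 − 2^16 = -7584.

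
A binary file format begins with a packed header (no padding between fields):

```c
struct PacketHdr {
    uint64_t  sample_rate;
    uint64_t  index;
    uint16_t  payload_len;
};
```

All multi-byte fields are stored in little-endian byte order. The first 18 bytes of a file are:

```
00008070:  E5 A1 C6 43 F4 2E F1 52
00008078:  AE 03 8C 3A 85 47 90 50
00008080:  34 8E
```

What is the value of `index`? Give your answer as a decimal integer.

5805218557219046318

`index` follows `sample_rate` (8 bytes), so it starts at byte offset 8 and occupies 8 bytes.
Bytes at offsets 8..15: AE 03 8C 3A 85 47 90 50.
Little-endian stores the least-significant byte at the lowest address.
Reassemble most-significant byte first: 50 90 47 85 3A 8C 03 AE → 0x509047853A8C03AE.
0x509047853A8C03AE = 5805218557219046318.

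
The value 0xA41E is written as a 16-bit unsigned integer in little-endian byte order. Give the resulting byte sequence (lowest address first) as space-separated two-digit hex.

Split into bytes (most-significant first): A4 1E.
In little-endian order the low byte comes first in memory.
So at ascending addresses the bytes are 1E A4.

1E A4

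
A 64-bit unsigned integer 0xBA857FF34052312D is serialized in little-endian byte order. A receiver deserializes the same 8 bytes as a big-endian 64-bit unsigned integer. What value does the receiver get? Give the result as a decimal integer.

3256474444482184634

Stored little-endian, the bytes at ascending addresses are 2D 31 52 40 F3 7F 85 BA.
Read back as big-endian, the last byte is least significant, giving 0x2D315240F37F85BA.
0x2D315240F37F85BA = 3256474444482184634.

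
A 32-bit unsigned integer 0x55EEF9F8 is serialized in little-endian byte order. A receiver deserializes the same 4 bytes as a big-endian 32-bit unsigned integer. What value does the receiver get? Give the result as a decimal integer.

4177129045

Stored little-endian, the bytes at ascending addresses are F8 F9 EE 55.
Read back as big-endian, the last byte is least significant, giving 0xF8F9EE55.
0xF8F9EE55 = 4177129045.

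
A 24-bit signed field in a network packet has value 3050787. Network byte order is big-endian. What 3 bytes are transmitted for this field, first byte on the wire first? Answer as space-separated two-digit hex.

2E 8D 23

3050787 in hexadecimal, padded to 24 bits, is 0x2E8D23.
Split into bytes (most-significant first): 2E 8D 23.
Big-endian stores the most-significant byte at the lowest address.
So the memory order matches the most-significant-first order: 2E 8D 23.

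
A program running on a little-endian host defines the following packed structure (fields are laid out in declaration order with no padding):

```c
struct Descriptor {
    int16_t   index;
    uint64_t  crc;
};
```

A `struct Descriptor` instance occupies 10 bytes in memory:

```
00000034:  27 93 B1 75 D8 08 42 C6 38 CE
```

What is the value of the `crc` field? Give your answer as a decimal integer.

`crc` follows `index` (2 bytes), so it starts at byte offset 2 and occupies 8 bytes.
Bytes at offsets 2..9: B1 75 D8 08 42 C6 38 CE.
Little-endian: lowest address holds the least-significant byte.
Reassemble most-significant byte first: CE 38 C6 42 08 D8 75 B1 → 0xCE38C64208D875B1.
0xCE38C64208D875B1 = 14859844957427496369.

14859844957427496369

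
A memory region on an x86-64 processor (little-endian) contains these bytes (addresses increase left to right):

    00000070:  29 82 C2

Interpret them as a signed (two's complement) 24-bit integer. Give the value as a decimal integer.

-4029911

Little-endian stores the least-significant byte at the lowest address.
Reassemble most-significant byte first: C2 82 29 → 0xC28229.
Top bit is set, so as a signed 24-bit value this is 0xC28229 − 2^24 = -4029911.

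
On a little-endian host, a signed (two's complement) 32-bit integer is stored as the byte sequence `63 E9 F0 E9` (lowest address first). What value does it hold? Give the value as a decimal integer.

-370087581

Little-endian: lowest address holds the least-significant byte.
Reassemble most-significant byte first: E9 F0 E9 63 → 0xE9F0E963.
Top bit is set, so as a signed 32-bit value this is 0xE9F0E963 − 2^32 = -370087581.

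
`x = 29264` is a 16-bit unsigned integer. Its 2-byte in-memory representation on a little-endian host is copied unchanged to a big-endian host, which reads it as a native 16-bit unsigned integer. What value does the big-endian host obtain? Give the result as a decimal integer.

20594

29264 in 16-bit hexadecimal is 0x7250.
Stored little-endian, the bytes at ascending addresses are 50 72.
Read back as big-endian, the last byte is least significant, giving 0x5072.
0x5072 = 20594.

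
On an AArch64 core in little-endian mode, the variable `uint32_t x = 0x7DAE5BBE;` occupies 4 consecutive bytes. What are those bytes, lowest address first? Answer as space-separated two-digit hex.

BE 5B AE 7D

Split into bytes (most-significant first): 7D AE 5B BE.
Little-endian stores the least-significant byte at the lowest address.
So at ascending addresses the bytes are BE 5B AE 7D.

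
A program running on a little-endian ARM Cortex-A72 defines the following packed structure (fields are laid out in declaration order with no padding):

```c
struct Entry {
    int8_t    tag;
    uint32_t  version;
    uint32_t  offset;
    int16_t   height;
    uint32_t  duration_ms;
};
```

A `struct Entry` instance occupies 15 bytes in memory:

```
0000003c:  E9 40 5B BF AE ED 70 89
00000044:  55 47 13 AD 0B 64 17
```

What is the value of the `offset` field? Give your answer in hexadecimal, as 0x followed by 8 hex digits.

0x558970ED

`offset` follows `tag` (1 B), `version` (4 B), so it starts at offset 1 + 4 = 5 and occupies 4 bytes.
Bytes at offsets 5..8: ED 70 89 55.
Little-endian stores the least-significant byte at the lowest address.
Reassemble most-significant byte first: 55 89 70 ED → 0x558970ED.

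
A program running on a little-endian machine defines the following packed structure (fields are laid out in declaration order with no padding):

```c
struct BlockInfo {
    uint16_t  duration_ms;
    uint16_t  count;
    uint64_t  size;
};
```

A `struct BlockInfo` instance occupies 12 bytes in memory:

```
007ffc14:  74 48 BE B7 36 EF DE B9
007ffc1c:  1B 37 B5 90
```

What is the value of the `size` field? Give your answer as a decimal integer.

`size` follows `duration_ms` (2 B), `count` (2 B), so it starts at offset 2 + 2 = 4 and occupies 8 bytes.
Bytes at offsets 4..11: 36 EF DE B9 1B 37 B5 90.
Little-endian stores the least-significant byte at the lowest address.
Reassemble most-significant byte first: 90 B5 37 1B B9 DE EF 36 → 0x90B5371BB9DEEF36.
0x90B5371BB9DEEF36 = 10427301104468291382.

10427301104468291382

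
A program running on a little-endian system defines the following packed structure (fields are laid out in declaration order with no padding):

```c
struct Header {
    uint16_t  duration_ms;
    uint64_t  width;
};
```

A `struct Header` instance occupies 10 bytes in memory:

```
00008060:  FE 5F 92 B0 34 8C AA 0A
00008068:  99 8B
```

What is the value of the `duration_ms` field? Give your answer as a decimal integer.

`duration_ms` is the first field, at byte offset 0, occupying 2 bytes.
Bytes at offsets 0..1: FE 5F.
Little-endian stores the least-significant byte at the lowest address.
Reassemble most-significant byte first: 5F FE → 0x5FFE.
0x5FFE = 24574.

24574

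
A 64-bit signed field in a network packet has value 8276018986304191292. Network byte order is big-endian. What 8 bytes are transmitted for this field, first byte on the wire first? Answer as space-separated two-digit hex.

8276018986304191292 in hexadecimal, padded to 64 bits, is 0x72DA536B790CBB3C.
Split into bytes (most-significant first): 72 DA 53 6B 79 0C BB 3C.
Big-endian: lowest address holds the most-significant byte.
So the memory order matches the most-significant-first order: 72 DA 53 6B 79 0C BB 3C.

72 DA 53 6B 79 0C BB 3C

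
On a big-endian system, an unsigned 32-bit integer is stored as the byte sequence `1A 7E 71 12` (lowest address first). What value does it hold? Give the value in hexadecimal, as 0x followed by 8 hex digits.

In big-endian order the high byte comes first in memory.
The bytes are already most-significant first: 0x1A7E7112.

0x1A7E7112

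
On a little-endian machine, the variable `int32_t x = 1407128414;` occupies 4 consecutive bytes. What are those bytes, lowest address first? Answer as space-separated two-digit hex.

5E 13 DF 53

1407128414 in hexadecimal, padded to 32 bits, is 0x53DF135E.
Split into bytes (most-significant first): 53 DF 13 5E.
Little-endian: lowest address holds the least-significant byte.
So at ascending addresses the bytes are 5E 13 DF 53.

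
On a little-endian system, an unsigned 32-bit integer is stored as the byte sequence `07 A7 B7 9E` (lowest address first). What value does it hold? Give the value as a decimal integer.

2662835975

Little-endian: lowest address holds the least-significant byte.
Reassemble most-significant byte first: 9E B7 A7 07 → 0x9EB7A707.
0x9EB7A707 = 2662835975.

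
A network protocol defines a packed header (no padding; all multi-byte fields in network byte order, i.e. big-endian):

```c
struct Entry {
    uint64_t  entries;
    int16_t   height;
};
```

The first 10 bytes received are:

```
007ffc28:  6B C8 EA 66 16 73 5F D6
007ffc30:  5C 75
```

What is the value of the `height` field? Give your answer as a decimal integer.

23669

`height` follows `entries` (8 bytes), so it starts at byte offset 8 and occupies 2 bytes.
Bytes at offsets 8..9: 5C 75.
Big-endian stores the most-significant byte at the lowest address.
The bytes are already most-significant first: 0x5C75.
0x5C75 = 23669.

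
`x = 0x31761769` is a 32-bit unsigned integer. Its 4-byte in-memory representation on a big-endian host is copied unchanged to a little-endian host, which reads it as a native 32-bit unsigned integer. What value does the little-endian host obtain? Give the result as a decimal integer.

1763145265

Stored big-endian, the bytes at ascending addresses are 31 76 17 69.
Read back as little-endian, the first byte is least significant, giving 0x69177631.
0x69177631 = 1763145265.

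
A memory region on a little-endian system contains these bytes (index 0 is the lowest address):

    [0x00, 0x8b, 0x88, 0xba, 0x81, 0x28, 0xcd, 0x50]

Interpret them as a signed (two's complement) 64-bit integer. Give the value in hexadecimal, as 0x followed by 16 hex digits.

0x50CD2881BA888B00

Little-endian: lowest address holds the least-significant byte.
Reassemble most-significant byte first: 50 CD 28 81 BA 88 8B 00 → 0x50CD2881BA888B00.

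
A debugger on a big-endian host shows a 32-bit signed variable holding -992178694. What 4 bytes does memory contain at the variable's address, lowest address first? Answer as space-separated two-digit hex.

C4 DC 8D FA

Two's complement of -992178694 in 32 bits: 992178694 = 0x3B237206; invert → 0xC4DC8DF9; add 1 → 0xC4DC8DFA.
Split into bytes (most-significant first): C4 DC 8D FA.
In big-endian order the high byte comes first in memory.
So the memory order matches the most-significant-first order: C4 DC 8D FA.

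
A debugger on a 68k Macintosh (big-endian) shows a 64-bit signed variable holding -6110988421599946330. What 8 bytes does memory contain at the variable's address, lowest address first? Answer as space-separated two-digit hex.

AB 31 68 68 70 02 99 A6

Two's complement of -6110988421599946330 in 64 bits: 6110988421599946330 = 0x54CE97978FFD665A; invert → 0xAB316868700299A5; add 1 → 0xAB316868700299A6.
Split into bytes (most-significant first): AB 31 68 68 70 02 99 A6.
Big-endian stores the most-significant byte at the lowest address.
So the memory order matches the most-significant-first order: AB 31 68 68 70 02 99 A6.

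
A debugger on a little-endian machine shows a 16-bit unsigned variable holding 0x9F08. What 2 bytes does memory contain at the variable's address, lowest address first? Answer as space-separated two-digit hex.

Split into bytes (most-significant first): 9F 08.
Little-endian: lowest address holds the least-significant byte.
So at ascending addresses the bytes are 08 9F.

08 9F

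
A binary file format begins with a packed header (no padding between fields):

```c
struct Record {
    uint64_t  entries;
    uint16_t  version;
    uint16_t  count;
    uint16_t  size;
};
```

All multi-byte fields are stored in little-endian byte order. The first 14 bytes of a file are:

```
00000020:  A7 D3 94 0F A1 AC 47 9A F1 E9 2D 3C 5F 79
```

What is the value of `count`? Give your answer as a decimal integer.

15405

`count` follows `entries` (8 B), `version` (2 B), so it starts at offset 8 + 2 = 10 and occupies 2 bytes.
Bytes at offsets 10..11: 2D 3C.
Little-endian: lowest address holds the least-significant byte.
Reassemble most-significant byte first: 3C 2D → 0x3C2D.
0x3C2D = 15405.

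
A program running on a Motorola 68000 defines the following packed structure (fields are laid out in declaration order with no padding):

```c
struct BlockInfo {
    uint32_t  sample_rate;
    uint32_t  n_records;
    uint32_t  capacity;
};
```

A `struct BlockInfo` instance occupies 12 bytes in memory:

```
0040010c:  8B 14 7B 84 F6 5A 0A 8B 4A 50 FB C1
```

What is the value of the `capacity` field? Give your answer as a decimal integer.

`capacity` follows `sample_rate` (4 B), `n_records` (4 B), so it starts at offset 4 + 4 = 8 and occupies 4 bytes.
Bytes at offsets 8..11: 4A 50 FB C1.
Big-endian: lowest address holds the most-significant byte.
The bytes are already most-significant first: 0x4A50FBC1.
0x4A50FBC1 = 1246821313.

1246821313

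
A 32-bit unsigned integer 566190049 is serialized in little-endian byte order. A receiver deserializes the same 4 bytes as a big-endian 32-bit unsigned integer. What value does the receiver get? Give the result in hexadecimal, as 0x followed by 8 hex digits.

0xE15FBF21

566190049 in 32-bit hexadecimal is 0x21BF5FE1.
Stored little-endian, the bytes at ascending addresses are E1 5F BF 21.
Read back as big-endian, the last byte is least significant, giving 0xE15FBF21.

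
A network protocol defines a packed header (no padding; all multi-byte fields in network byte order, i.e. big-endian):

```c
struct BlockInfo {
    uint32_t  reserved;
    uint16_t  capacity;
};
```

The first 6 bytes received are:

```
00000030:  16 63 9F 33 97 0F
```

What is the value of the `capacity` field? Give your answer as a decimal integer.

38671

`capacity` follows `reserved` (4 bytes), so it starts at byte offset 4 and occupies 2 bytes.
Bytes at offsets 4..5: 97 0F.
Big-endian: lowest address holds the most-significant byte.
The bytes are already most-significant first: 0x970F.
0x970F = 38671.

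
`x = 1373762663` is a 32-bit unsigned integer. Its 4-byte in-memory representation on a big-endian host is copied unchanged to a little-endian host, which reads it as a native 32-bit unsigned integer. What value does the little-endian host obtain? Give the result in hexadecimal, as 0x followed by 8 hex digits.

1373762663 in 32-bit hexadecimal is 0x51E1F467.
Stored big-endian, the bytes at ascending addresses are 51 E1 F4 67.
Read back as little-endian, the first byte is least significant, giving 0x67F4E151.

0x67F4E151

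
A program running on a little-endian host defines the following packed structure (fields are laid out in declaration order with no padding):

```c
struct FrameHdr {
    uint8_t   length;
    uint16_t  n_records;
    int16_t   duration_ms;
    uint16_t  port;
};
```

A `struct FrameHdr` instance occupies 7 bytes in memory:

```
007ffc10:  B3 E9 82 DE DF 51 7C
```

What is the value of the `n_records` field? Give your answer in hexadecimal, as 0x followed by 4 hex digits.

`n_records` follows `length` (1 byte), so it starts at byte offset 1 and occupies 2 bytes.
Bytes at offsets 1..2: E9 82.
In little-endian order the low byte comes first in memory.
Reassemble most-significant byte first: 82 E9 → 0x82E9.

0x82E9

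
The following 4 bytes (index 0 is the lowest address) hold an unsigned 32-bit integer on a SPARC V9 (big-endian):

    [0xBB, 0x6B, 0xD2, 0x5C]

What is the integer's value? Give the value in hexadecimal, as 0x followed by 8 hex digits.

In big-endian order the high byte comes first in memory.
The bytes are already most-significant first: 0xBB6BD25C.

0xBB6BD25C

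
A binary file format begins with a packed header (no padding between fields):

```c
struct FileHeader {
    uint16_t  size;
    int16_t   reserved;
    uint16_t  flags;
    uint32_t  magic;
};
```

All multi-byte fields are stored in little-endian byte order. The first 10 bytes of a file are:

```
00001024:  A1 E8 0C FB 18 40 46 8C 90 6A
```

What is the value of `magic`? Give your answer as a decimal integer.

`magic` follows `size` (2 B), `reserved` (2 B), `flags` (2 B), so it starts at offset 2 + 2 + 2 = 6 and occupies 4 bytes.
Bytes at offsets 6..9: 46 8C 90 6A.
In little-endian order the low byte comes first in memory.
Reassemble most-significant byte first: 6A 90 8C 46 → 0x6A908C46.
0x6A908C46 = 1787857990.

1787857990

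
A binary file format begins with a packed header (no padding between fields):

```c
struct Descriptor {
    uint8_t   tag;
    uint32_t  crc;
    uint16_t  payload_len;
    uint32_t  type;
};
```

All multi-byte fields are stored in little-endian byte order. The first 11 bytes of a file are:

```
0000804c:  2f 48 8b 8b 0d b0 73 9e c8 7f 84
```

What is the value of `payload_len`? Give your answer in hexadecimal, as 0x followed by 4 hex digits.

0x73B0

`payload_len` follows `tag` (1 B), `crc` (4 B), so it starts at offset 1 + 4 = 5 and occupies 2 bytes.
Bytes at offsets 5..6: B0 73.
In little-endian order the low byte comes first in memory.
Reassemble most-significant byte first: 73 B0 → 0x73B0.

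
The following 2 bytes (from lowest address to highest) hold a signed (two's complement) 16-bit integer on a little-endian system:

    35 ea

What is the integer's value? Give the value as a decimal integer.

-5579

Little-endian stores the least-significant byte at the lowest address.
Reassemble most-significant byte first: EA 35 → 0xEA35.
Top bit is set, so as a signed 16-bit value this is 0xEA35 − 2^16 = -5579.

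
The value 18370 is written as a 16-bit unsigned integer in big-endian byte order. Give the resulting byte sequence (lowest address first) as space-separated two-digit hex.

47 C2

18370 in hexadecimal, padded to 16 bits, is 0x47C2.
Split into bytes (most-significant first): 47 C2.
Big-endian stores the most-significant byte at the lowest address.
So the memory order matches the most-significant-first order: 47 C2.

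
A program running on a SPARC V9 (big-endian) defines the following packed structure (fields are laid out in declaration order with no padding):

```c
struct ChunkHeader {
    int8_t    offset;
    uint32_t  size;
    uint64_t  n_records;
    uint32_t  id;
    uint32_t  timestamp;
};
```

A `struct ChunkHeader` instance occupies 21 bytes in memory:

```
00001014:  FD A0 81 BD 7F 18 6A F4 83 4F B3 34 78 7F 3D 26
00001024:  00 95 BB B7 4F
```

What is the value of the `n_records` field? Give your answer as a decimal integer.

1759487449256637560

`n_records` follows `offset` (1 B), `size` (4 B), so it starts at offset 1 + 4 = 5 and occupies 8 bytes.
Bytes at offsets 5..12: 18 6A F4 83 4F B3 34 78.
In big-endian order the high byte comes first in memory.
The bytes are already most-significant first: 0x186AF4834FB33478.
0x186AF4834FB33478 = 1759487449256637560.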